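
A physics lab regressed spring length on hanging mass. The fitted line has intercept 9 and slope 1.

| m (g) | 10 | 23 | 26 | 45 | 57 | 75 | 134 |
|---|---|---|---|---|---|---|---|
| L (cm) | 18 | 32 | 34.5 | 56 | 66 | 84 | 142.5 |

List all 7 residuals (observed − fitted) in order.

-1, 0, -0.5, 2, 0, 0, -0.5

m=10: ŷ = 9 + 10 = 19; r = 18 − 19 = -1
m=23: ŷ = 9 + 23 = 32; r = 32 − 32 = 0
m=26: ŷ = 9 + 26 = 35; r = 34.5 − 35 = -0.5
m=45: ŷ = 9 + 45 = 54; r = 56 − 54 = 2
m=57: ŷ = 9 + 57 = 66; r = 66 − 66 = 0
m=75: ŷ = 9 + 75 = 84; r = 84 − 84 = 0
m=134: ŷ = 9 + 134 = 143; r = 142.5 − 143 = -0.5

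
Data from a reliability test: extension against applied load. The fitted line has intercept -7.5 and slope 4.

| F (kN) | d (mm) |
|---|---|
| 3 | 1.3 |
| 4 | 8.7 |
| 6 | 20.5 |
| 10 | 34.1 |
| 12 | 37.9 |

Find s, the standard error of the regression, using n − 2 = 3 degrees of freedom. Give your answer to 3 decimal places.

F=3: ŷ = -7.5 + 4·3 = 4.5; r = 1.3 − 4.5 = -3.2
F=4: ŷ = -7.5 + 4·4 = 8.5; r = 8.7 − 8.5 = 0.2
F=6: ŷ = -7.5 + 4·6 = 16.5; r = 20.5 − 16.5 = 4
F=10: ŷ = -7.5 + 4·10 = 32.5; r = 34.1 − 32.5 = 1.6
F=12: ŷ = -7.5 + 4·12 = 40.5; r = 37.9 − 40.5 = -2.6
SSE = 10.24 + 0.04 + 16 + 2.56 + 6.76 = 35.6
s = √(35.6/3) = √11.8667 ≈ 3.445

s = 3.445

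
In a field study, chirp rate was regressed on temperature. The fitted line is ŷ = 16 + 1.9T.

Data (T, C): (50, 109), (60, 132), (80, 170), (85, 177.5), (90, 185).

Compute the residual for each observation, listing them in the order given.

-2, 2, 2, 0, -2

T=50: ŷ = 16 + 1.9·50 = 111; e = 109 − 111 = -2
T=60: ŷ = 16 + 1.9·60 = 130; e = 132 − 130 = 2
T=80: ŷ = 16 + 1.9·80 = 168; e = 170 − 168 = 2
T=85: ŷ = 16 + 1.9·85 = 177.5; e = 177.5 − 177.5 = 0
T=90: ŷ = 16 + 1.9·90 = 187; e = 185 − 187 = -2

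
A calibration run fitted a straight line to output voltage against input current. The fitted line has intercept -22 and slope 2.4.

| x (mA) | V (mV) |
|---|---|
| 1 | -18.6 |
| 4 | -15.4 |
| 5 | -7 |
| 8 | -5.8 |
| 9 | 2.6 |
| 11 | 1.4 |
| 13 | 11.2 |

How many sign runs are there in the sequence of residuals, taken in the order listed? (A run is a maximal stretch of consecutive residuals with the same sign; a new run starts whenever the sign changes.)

x=1: V̂ = -22 + 2.4·1 = -19.6; e = -18.6 − (-19.6) = 1
x=4: V̂ = -22 + 2.4·4 = -12.4; e = -15.4 − (-12.4) = -3
x=5: V̂ = -22 + 2.4·5 = -10; e = -7 − (-10) = 3
x=8: V̂ = -22 + 2.4·8 = -2.8; e = -5.8 − (-2.8) = -3
x=9: V̂ = -22 + 2.4·9 = -0.4; e = 2.6 − (-0.4) = 3
x=11: V̂ = -22 + 2.4·11 = 4.4; e = 1.4 − 4.4 = -3
x=13: V̂ = -22 + 2.4·13 = 9.2; e = 11.2 − 9.2 = 2
Signs: + − + − + − +
Runs: +×1, −×1, +×1, −×1, +×1, −×1, +×1 → 7

7 runs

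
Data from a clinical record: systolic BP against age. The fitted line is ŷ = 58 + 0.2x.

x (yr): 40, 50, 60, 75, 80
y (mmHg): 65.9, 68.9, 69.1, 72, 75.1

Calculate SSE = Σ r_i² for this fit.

x=40: ŷ = 58 + 0.2·40 = 66; r = 65.9 − 66 = -0.1
x=50: ŷ = 58 + 0.2·50 = 68; r = 68.9 − 68 = 0.9
x=60: ŷ = 58 + 0.2·60 = 70; r = 69.1 − 70 = -0.9
x=75: ŷ = 58 + 0.2·75 = 73; r = 72 − 73 = -1
x=80: ŷ = 58 + 0.2·80 = 74; r = 75.1 − 74 = 1.1
SSE = 0.01 + 0.81 + 0.81 + 1 + 1.21 = 3.84

SSE = 3.84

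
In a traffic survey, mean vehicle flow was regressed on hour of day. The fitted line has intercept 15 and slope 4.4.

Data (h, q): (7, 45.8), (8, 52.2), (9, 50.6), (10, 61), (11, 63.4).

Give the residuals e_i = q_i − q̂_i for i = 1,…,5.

h=7: q̂ = 15 + 4.4·7 = 45.8; e = 45.8 − 45.8 = 0
h=8: q̂ = 15 + 4.4·8 = 50.2; e = 52.2 − 50.2 = 2
h=9: q̂ = 15 + 4.4·9 = 54.6; e = 50.6 − 54.6 = -4
h=10: q̂ = 15 + 4.4·10 = 59; e = 61 − 59 = 2
h=11: q̂ = 15 + 4.4·11 = 63.4; e = 63.4 − 63.4 = 0

0, 2, -4, 2, 0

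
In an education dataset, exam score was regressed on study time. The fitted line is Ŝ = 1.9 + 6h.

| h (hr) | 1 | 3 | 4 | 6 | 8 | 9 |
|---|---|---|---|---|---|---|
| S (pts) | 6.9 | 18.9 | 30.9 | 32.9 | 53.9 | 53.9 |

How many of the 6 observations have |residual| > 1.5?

h=1: Ŝ = 1.9 + 6·1 = 7.9; e = 6.9 − 7.9 = -1
h=3: Ŝ = 1.9 + 6·3 = 19.9; e = 18.9 − 19.9 = -1
h=4: Ŝ = 1.9 + 6·4 = 25.9; e = 30.9 − 25.9 = 5
h=6: Ŝ = 1.9 + 6·6 = 37.9; e = 32.9 − 37.9 = -5
h=8: Ŝ = 1.9 + 6·8 = 49.9; e = 53.9 − 49.9 = 4
h=9: Ŝ = 1.9 + 6·9 = 55.9; e = 53.9 − 55.9 = -2
|e| > 1.5: h=4 (|e|=5), h=6 (|e|=5), h=8 (|e|=4), h=9 (|e|=2) → 4

4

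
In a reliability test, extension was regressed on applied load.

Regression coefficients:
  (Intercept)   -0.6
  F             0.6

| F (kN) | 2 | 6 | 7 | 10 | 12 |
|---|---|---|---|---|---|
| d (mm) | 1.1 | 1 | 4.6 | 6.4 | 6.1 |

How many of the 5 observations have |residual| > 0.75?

F=2: d̂ = -0.6 + 0.6·2 = 0.6; r = 1.1 − 0.6 = 0.5
F=6: d̂ = -0.6 + 0.6·6 = 3; r = 1 − 3 = -2
F=7: d̂ = -0.6 + 0.6·7 = 3.6; r = 4.6 − 3.6 = 1
F=10: d̂ = -0.6 + 0.6·10 = 5.4; r = 6.4 − 5.4 = 1
F=12: d̂ = -0.6 + 0.6·12 = 6.6; r = 6.1 − 6.6 = -0.5
|r| > 0.75: F=6 (|r|=2), F=7 (|r|=1), F=10 (|r|=1) → 3

3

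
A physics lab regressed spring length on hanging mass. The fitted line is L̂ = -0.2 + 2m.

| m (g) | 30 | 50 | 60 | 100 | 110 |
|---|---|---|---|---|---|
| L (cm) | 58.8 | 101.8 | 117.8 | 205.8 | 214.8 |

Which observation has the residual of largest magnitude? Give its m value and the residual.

m=30: L̂ = -0.2 + 2·30 = 59.8; r = 58.8 − 59.8 = -1
m=50: L̂ = -0.2 + 2·50 = 99.8; r = 101.8 − 99.8 = 2
m=60: L̂ = -0.2 + 2·60 = 119.8; r = 117.8 − 119.8 = -2
m=100: L̂ = -0.2 + 2·100 = 199.8; r = 205.8 − 199.8 = 6
m=110: L̂ = -0.2 + 2·110 = 219.8; r = 214.8 − 219.8 = -5
Largest |r| is 6 at m = 100, residual 6.

m = 100, r = 6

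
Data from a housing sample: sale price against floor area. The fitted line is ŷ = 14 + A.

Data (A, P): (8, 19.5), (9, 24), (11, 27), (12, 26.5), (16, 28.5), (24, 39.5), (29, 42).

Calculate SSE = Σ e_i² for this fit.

A=8: ŷ = 14 + 8 = 22; e = 19.5 − 22 = -2.5
A=9: ŷ = 14 + 9 = 23; e = 24 − 23 = 1
A=11: ŷ = 14 + 11 = 25; e = 27 − 25 = 2
A=12: ŷ = 14 + 12 = 26; e = 26.5 − 26 = 0.5
A=16: ŷ = 14 + 16 = 30; e = 28.5 − 30 = -1.5
A=24: ŷ = 14 + 24 = 38; e = 39.5 − 38 = 1.5
A=29: ŷ = 14 + 29 = 43; e = 42 − 43 = -1
SSE = 6.25 + 1 + 4 + 0.25 + 2.25 + 2.25 + 1 = 17

SSE = 17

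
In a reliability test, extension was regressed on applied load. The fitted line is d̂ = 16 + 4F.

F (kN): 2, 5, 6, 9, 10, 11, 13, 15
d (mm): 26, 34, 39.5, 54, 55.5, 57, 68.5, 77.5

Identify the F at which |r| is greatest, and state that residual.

F=2: d̂ = 16 + 4·2 = 24; r = 26 − 24 = 2
F=5: d̂ = 16 + 4·5 = 36; r = 34 − 36 = -2
F=6: d̂ = 16 + 4·6 = 40; r = 39.5 − 40 = -0.5
F=9: d̂ = 16 + 4·9 = 52; r = 54 − 52 = 2
F=10: d̂ = 16 + 4·10 = 56; r = 55.5 − 56 = -0.5
F=11: d̂ = 16 + 4·11 = 60; r = 57 − 60 = -3
F=13: d̂ = 16 + 4·13 = 68; r = 68.5 − 68 = 0.5
F=15: d̂ = 16 + 4·15 = 76; r = 77.5 − 76 = 1.5
Largest |r| is 3 at F = 11, residual -3.

F = 11, r = -3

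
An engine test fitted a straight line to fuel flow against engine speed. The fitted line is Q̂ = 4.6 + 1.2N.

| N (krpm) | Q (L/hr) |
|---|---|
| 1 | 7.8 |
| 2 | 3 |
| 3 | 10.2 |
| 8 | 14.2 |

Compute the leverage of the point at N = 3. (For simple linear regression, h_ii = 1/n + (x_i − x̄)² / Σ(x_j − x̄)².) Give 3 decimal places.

N̄ = (1 + 2 + 3 + 8)/4 = 3.5
Σ(N − N̄)² = 6.25 + 2.25 + 0.25 + 20.25 = 29
h = 1/4 + (-0.5)²/29 = 0.25 + 0.00862069 = 0.259

h = 0.259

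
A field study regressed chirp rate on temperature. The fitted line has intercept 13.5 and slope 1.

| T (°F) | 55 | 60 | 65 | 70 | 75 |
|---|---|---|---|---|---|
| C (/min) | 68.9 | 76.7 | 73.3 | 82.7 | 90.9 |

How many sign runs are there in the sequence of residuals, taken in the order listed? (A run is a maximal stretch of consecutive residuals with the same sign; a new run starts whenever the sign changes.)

T=55: ŷ = 13.5 + 55 = 68.5; e = 68.9 − 68.5 = 0.4
T=60: ŷ = 13.5 + 60 = 73.5; e = 76.7 − 73.5 = 3.2
T=65: ŷ = 13.5 + 65 = 78.5; e = 73.3 − 78.5 = -5.2
T=70: ŷ = 13.5 + 70 = 83.5; e = 82.7 − 83.5 = -0.8
T=75: ŷ = 13.5 + 75 = 88.5; e = 90.9 − 88.5 = 2.4
Signs: + + − − +
Runs: +×2, −×2, +×1 → 3

3 runs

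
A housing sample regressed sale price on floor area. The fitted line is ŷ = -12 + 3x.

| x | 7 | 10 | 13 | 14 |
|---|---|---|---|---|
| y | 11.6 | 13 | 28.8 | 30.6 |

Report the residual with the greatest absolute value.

x=7: ŷ = -12 + 3·7 = 9; e = 11.6 − 9 = 2.6
x=10: ŷ = -12 + 3·10 = 18; e = 13 − 18 = -5
x=13: ŷ = -12 + 3·13 = 27; e = 28.8 − 27 = 1.8
x=14: ŷ = -12 + 3·14 = 30; e = 30.6 − 30 = 0.6
Largest |e| is 5 at x = 10, residual -5.

e = -5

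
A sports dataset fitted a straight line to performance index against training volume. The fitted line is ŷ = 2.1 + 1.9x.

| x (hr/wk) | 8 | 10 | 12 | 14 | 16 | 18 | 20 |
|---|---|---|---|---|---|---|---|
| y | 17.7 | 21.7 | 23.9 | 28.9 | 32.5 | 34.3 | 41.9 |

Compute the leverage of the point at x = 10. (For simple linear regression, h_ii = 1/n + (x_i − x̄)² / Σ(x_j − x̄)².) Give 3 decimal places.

x̄ = (8 + 10 + 12 + 14 + 16 + 18 + 20)/7 = 14
Σ(x − x̄)² = 36 + 16 + 4 + 0 + 4 + 16 + 36 = 112
h = 1/7 + (-4)²/112 = 0.142857 + 0.142857 = 0.286

h = 0.286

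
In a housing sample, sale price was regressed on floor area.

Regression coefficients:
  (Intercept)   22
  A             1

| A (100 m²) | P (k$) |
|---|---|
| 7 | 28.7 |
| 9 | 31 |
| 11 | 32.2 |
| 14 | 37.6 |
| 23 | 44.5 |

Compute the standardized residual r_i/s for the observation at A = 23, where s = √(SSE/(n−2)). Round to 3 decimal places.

-0.460

A=7: P̂ = 22 + 7 = 29; r = 28.7 − 29 = -0.3
A=9: P̂ = 22 + 9 = 31; r = 31 − 31 = 0
A=11: P̂ = 22 + 11 = 33; r = 32.2 − 33 = -0.8
A=14: P̂ = 22 + 14 = 36; r = 37.6 − 36 = 1.6
A=23: P̂ = 22 + 23 = 45; r = 44.5 − 45 = -0.5
SSE = 0.09 + 0 + 0.64 + 2.56 + 0.25 = 3.54
s = √(3.54/3) = 1.08628
r/s = -0.5 / 1.08628 = -0.460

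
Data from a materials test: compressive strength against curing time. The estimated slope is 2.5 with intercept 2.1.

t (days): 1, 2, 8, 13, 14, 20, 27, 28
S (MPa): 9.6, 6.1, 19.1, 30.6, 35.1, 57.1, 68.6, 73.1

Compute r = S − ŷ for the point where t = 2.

ŷ = 2.1 + 2.5·2 = 7.1
r = 6.1 − 7.1 = -1

r = -1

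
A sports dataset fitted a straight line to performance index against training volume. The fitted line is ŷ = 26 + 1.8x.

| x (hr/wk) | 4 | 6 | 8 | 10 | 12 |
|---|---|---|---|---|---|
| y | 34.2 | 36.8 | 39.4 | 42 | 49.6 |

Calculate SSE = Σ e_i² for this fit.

SSE = 10

x=4: ŷ = 26 + 1.8·4 = 33.2; e = 34.2 − 33.2 = 1
x=6: ŷ = 26 + 1.8·6 = 36.8; e = 36.8 − 36.8 = 0
x=8: ŷ = 26 + 1.8·8 = 40.4; e = 39.4 − 40.4 = -1
x=10: ŷ = 26 + 1.8·10 = 44; e = 42 − 44 = -2
x=12: ŷ = 26 + 1.8·12 = 47.6; e = 49.6 − 47.6 = 2
SSE = 1 + 0 + 1 + 4 + 4 = 10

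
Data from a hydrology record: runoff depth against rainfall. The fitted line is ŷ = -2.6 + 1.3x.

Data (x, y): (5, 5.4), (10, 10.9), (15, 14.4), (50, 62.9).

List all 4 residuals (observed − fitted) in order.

1.5, 0.5, -2.5, 0.5

x=5: ŷ = -2.6 + 1.3·5 = 3.9; e = 5.4 − 3.9 = 1.5
x=10: ŷ = -2.6 + 1.3·10 = 10.4; e = 10.9 − 10.4 = 0.5
x=15: ŷ = -2.6 + 1.3·15 = 16.9; e = 14.4 − 16.9 = -2.5
x=50: ŷ = -2.6 + 1.3·50 = 62.4; e = 62.9 − 62.4 = 0.5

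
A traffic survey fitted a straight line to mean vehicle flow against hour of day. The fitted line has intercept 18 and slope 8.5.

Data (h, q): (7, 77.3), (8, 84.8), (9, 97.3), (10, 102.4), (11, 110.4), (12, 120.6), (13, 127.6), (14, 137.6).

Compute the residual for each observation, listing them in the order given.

h=7: q̂ = 18 + 8.5·7 = 77.5; r = 77.3 − 77.5 = -0.2
h=8: q̂ = 18 + 8.5·8 = 86; r = 84.8 − 86 = -1.2
h=9: q̂ = 18 + 8.5·9 = 94.5; r = 97.3 − 94.5 = 2.8
h=10: q̂ = 18 + 8.5·10 = 103; r = 102.4 − 103 = -0.6
h=11: q̂ = 18 + 8.5·11 = 111.5; r = 110.4 − 111.5 = -1.1
h=12: q̂ = 18 + 8.5·12 = 120; r = 120.6 − 120 = 0.6
h=13: q̂ = 18 + 8.5·13 = 128.5; r = 127.6 − 128.5 = -0.9
h=14: q̂ = 18 + 8.5·14 = 137; r = 137.6 − 137 = 0.6

-0.2, -1.2, 2.8, -0.6, -1.1, 0.6, -0.9, 0.6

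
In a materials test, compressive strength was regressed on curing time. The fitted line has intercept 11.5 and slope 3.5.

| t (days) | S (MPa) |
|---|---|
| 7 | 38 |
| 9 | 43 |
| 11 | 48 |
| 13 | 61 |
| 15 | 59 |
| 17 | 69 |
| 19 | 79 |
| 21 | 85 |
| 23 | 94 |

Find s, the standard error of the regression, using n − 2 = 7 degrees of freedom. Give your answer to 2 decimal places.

t=7: Ŝ = 11.5 + 3.5·7 = 36; e = 38 − 36 = 2
t=9: Ŝ = 11.5 + 3.5·9 = 43; e = 43 − 43 = 0
t=11: Ŝ = 11.5 + 3.5·11 = 50; e = 48 − 50 = -2
t=13: Ŝ = 11.5 + 3.5·13 = 57; e = 61 − 57 = 4
t=15: Ŝ = 11.5 + 3.5·15 = 64; e = 59 − 64 = -5
t=17: Ŝ = 11.5 + 3.5·17 = 71; e = 69 − 71 = -2
t=19: Ŝ = 11.5 + 3.5·19 = 78; e = 79 − 78 = 1
t=21: Ŝ = 11.5 + 3.5·21 = 85; e = 85 − 85 = 0
t=23: Ŝ = 11.5 + 3.5·23 = 92; e = 94 − 92 = 2
SSE = 4 + 0 + 4 + 16 + 25 + 4 + 1 + 0 + 4 = 58
s = √(58/7) = √8.28571 ≈ 2.88

s = 2.88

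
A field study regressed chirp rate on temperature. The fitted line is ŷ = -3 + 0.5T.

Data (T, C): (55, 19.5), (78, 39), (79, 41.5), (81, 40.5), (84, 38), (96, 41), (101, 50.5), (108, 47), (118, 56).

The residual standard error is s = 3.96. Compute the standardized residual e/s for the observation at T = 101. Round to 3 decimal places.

ŷ = -3 + 0.5·101 = 47.5
e = 50.5 − 47.5 = 3
e/s = 3 / 3.96 = 0.758

0.758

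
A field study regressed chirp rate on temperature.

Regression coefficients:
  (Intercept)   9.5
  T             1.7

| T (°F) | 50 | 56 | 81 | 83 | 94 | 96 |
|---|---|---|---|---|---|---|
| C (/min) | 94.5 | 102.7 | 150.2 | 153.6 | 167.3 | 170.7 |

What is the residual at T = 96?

Ĉ = 9.5 + 1.7·96 = 172.7
e = 170.7 − 172.7 = -2

e = -2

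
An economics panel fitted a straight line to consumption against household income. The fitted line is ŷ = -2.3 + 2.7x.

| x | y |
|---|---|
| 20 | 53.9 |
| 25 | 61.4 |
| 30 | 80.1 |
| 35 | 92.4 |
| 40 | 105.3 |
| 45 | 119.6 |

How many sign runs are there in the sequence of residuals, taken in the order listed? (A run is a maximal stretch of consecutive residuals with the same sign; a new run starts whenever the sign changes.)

x=20: ŷ = -2.3 + 2.7·20 = 51.7; e = 53.9 − 51.7 = 2.2
x=25: ŷ = -2.3 + 2.7·25 = 65.2; e = 61.4 − 65.2 = -3.8
x=30: ŷ = -2.3 + 2.7·30 = 78.7; e = 80.1 − 78.7 = 1.4
x=35: ŷ = -2.3 + 2.7·35 = 92.2; e = 92.4 − 92.2 = 0.2
x=40: ŷ = -2.3 + 2.7·40 = 105.7; e = 105.3 − 105.7 = -0.4
x=45: ŷ = -2.3 + 2.7·45 = 119.2; e = 119.6 − 119.2 = 0.4
Signs: + − + + − +
Runs: +×1, −×1, +×2, −×1, +×1 → 5

5 runs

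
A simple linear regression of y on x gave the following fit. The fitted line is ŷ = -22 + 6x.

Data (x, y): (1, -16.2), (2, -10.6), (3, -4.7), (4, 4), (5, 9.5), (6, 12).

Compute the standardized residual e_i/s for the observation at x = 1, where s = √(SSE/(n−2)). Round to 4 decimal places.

x=1: ŷ = -22 + 6·1 = -16; e = -16.2 − (-16) = -0.2
x=2: ŷ = -22 + 6·2 = -10; e = -10.6 − (-10) = -0.6
x=3: ŷ = -22 + 6·3 = -4; e = -4.7 − (-4) = -0.7
x=4: ŷ = -22 + 6·4 = 2; e = 4 − 2 = 2
x=5: ŷ = -22 + 6·5 = 8; e = 9.5 − 8 = 1.5
x=6: ŷ = -22 + 6·6 = 14; e = 12 − 14 = -2
SSE = 0.04 + 0.36 + 0.49 + 4 + 2.25 + 4 = 11.14
s = √(11.14/4) = 1.66883
e/s = -0.2 / 1.66883 = -0.1198

-0.1198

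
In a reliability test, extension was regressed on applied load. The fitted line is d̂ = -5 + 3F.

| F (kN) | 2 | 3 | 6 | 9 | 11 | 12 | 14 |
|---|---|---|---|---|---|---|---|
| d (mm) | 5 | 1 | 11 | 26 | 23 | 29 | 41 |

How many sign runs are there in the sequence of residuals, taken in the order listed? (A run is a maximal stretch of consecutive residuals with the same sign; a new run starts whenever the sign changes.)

F=2: d̂ = -5 + 3·2 = 1; r = 5 − 1 = 4
F=3: d̂ = -5 + 3·3 = 4; r = 1 − 4 = -3
F=6: d̂ = -5 + 3·6 = 13; r = 11 − 13 = -2
F=9: d̂ = -5 + 3·9 = 22; r = 26 − 22 = 4
F=11: d̂ = -5 + 3·11 = 28; r = 23 − 28 = -5
F=12: d̂ = -5 + 3·12 = 31; r = 29 − 31 = -2
F=14: d̂ = -5 + 3·14 = 37; r = 41 − 37 = 4
Signs: + − − + − − +
Runs: +×1, −×2, +×1, −×2, +×1 → 5

5 runs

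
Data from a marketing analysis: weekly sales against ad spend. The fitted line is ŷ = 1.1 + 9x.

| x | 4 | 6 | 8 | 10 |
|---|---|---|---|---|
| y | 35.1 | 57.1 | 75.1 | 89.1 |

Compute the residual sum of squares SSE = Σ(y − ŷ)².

x=4: ŷ = 1.1 + 9·4 = 37.1; r = 35.1 − 37.1 = -2
x=6: ŷ = 1.1 + 9·6 = 55.1; r = 57.1 − 55.1 = 2
x=8: ŷ = 1.1 + 9·8 = 73.1; r = 75.1 − 73.1 = 2
x=10: ŷ = 1.1 + 9·10 = 91.1; r = 89.1 − 91.1 = -2
SSE = 4 + 4 + 4 + 4 = 16

SSE = 16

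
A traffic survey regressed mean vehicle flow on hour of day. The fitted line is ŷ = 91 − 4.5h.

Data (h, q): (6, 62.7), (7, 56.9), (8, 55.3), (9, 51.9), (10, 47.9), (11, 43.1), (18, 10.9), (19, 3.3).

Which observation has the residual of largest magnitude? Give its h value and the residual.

h = 7, r = -2.6

h=6: ŷ = 91 − 4.5·6 = 64; r = 62.7 − 64 = -1.3
h=7: ŷ = 91 − 4.5·7 = 59.5; r = 56.9 − 59.5 = -2.6
h=8: ŷ = 91 − 4.5·8 = 55; r = 55.3 − 55 = 0.3
h=9: ŷ = 91 − 4.5·9 = 50.5; r = 51.9 − 50.5 = 1.4
h=10: ŷ = 91 − 4.5·10 = 46; r = 47.9 − 46 = 1.9
h=11: ŷ = 91 − 4.5·11 = 41.5; r = 43.1 − 41.5 = 1.6
h=18: ŷ = 91 − 4.5·18 = 10; r = 10.9 − 10 = 0.9
h=19: ŷ = 91 − 4.5·19 = 5.5; r = 3.3 − 5.5 = -2.2
Largest |r| is 2.6 at h = 7, residual -2.6.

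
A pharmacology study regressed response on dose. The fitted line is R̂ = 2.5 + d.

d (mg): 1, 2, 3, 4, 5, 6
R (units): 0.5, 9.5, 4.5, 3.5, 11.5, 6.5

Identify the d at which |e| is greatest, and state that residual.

d = 2, e = 5

d=1: R̂ = 2.5 + 1 = 3.5; e = 0.5 − 3.5 = -3
d=2: R̂ = 2.5 + 2 = 4.5; e = 9.5 − 4.5 = 5
d=3: R̂ = 2.5 + 3 = 5.5; e = 4.5 − 5.5 = -1
d=4: R̂ = 2.5 + 4 = 6.5; e = 3.5 − 6.5 = -3
d=5: R̂ = 2.5 + 5 = 7.5; e = 11.5 − 7.5 = 4
d=6: R̂ = 2.5 + 6 = 8.5; e = 6.5 − 8.5 = -2
Largest |e| is 5 at d = 2, residual 5.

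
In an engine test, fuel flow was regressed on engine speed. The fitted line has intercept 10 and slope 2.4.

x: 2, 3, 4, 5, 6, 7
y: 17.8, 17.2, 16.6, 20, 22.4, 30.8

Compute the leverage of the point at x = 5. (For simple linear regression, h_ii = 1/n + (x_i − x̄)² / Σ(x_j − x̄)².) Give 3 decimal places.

x̄ = (2 + 3 + 4 + 5 + 6 + 7)/6 = 4.5
Σ(x − x̄)² = 6.25 + 2.25 + 0.25 + 0.25 + 2.25 + 6.25 = 17.5
h = 1/6 + (0.5)²/17.5 = 0.166667 + 0.0142857 = 0.181

h = 0.181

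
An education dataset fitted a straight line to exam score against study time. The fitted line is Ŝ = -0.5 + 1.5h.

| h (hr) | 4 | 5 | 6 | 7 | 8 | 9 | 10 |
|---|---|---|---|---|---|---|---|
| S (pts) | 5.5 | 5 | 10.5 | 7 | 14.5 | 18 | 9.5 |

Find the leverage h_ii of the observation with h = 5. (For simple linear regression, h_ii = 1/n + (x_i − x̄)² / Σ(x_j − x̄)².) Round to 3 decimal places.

h = 0.286

h̄ = (4 + 5 + 6 + 7 + 8 + 9 + 10)/7 = 7
Σ(h − h̄)² = 9 + 4 + 1 + 0 + 1 + 4 + 9 = 28
h = 1/7 + (-2)²/28 = 0.142857 + 0.142857 = 0.286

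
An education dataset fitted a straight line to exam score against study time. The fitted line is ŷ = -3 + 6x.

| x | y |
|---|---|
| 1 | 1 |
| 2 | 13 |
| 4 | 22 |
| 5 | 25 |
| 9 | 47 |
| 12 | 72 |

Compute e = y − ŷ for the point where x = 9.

ŷ = -3 + 6·9 = 51
e = 47 − 51 = -4

e = -4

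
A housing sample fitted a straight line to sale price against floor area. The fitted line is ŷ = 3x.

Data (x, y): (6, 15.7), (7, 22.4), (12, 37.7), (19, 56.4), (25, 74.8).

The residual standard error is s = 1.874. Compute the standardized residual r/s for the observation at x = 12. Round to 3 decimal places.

0.907

ŷ = 3·12 = 36
r = 37.7 − 36 = 1.7
r/s = 1.7 / 1.874 = 0.907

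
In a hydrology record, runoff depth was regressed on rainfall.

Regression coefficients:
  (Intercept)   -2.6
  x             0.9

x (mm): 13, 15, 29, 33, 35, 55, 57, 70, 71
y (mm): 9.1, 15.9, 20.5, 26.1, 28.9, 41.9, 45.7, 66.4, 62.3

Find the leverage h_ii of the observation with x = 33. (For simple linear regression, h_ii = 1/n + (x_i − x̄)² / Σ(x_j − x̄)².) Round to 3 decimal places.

x̄ = (13 + 15 + 29 + 33 + 35 + 55 + 57 + 70 + 71)/9 = 42
Σ(x − x̄)² = 841 + 729 + 169 + 81 + 49 + 169 + 225 + 784 + 841 = 3888
h = 1/9 + (-9)²/3888 = 0.111111 + 0.0208333 = 0.132

h = 0.132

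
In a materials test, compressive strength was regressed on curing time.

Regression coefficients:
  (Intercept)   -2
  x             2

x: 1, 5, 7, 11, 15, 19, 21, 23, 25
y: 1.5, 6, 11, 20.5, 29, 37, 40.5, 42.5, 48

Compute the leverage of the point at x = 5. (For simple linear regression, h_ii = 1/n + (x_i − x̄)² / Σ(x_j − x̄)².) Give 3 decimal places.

h = 0.253

x̄ = (1 + 5 + 7 + 11 + 15 + 19 + 21 + 23 + 25)/9 = 14.1111
Σ(x − x̄)² = 171.901 + 83.0123 + 50.5679 + 9.67901 + 0.790123 + 23.9012 + 47.4568 + 79.0123 + 118.568 = 584.889
h = 1/9 + (-9.11111)²/584.889 = 0.111111 + 0.141928 = 0.253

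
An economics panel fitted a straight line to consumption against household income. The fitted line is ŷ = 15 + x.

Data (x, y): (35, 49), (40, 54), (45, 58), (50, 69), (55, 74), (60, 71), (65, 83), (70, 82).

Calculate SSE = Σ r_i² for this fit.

SSE = 72

x=35: ŷ = 15 + 35 = 50; r = 49 − 50 = -1
x=40: ŷ = 15 + 40 = 55; r = 54 − 55 = -1
x=45: ŷ = 15 + 45 = 60; r = 58 − 60 = -2
x=50: ŷ = 15 + 50 = 65; r = 69 − 65 = 4
x=55: ŷ = 15 + 55 = 70; r = 74 − 70 = 4
x=60: ŷ = 15 + 60 = 75; r = 71 − 75 = -4
x=65: ŷ = 15 + 65 = 80; r = 83 − 80 = 3
x=70: ŷ = 15 + 70 = 85; r = 82 − 85 = -3
SSE = 1 + 1 + 4 + 16 + 16 + 16 + 9 + 9 = 72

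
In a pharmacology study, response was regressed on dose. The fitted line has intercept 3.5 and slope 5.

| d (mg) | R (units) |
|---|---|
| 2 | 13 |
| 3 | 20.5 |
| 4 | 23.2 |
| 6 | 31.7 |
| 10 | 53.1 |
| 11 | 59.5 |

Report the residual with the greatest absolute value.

d=2: R̂ = 3.5 + 5·2 = 13.5; e = 13 − 13.5 = -0.5
d=3: R̂ = 3.5 + 5·3 = 18.5; e = 20.5 − 18.5 = 2
d=4: R̂ = 3.5 + 5·4 = 23.5; e = 23.2 − 23.5 = -0.3
d=6: R̂ = 3.5 + 5·6 = 33.5; e = 31.7 − 33.5 = -1.8
d=10: R̂ = 3.5 + 5·10 = 53.5; e = 53.1 − 53.5 = -0.4
d=11: R̂ = 3.5 + 5·11 = 58.5; e = 59.5 − 58.5 = 1
Largest |e| is 2 at d = 3, residual 2.

e = 2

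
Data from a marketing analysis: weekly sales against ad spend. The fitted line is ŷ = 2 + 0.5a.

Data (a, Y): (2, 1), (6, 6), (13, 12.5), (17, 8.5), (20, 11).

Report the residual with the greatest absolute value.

a=2: ŷ = 2 + 0.5·2 = 3; e = 1 − 3 = -2
a=6: ŷ = 2 + 0.5·6 = 5; e = 6 − 5 = 1
a=13: ŷ = 2 + 0.5·13 = 8.5; e = 12.5 − 8.5 = 4
a=17: ŷ = 2 + 0.5·17 = 10.5; e = 8.5 − 10.5 = -2
a=20: ŷ = 2 + 0.5·20 = 12; e = 11 − 12 = -1
Largest |e| is 4 at a = 13, residual 4.

e = 4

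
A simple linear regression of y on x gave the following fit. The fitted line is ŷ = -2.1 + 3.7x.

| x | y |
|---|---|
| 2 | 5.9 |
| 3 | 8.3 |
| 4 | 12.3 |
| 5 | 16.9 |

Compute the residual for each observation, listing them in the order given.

x=2: ŷ = -2.1 + 3.7·2 = 5.3; e = 5.9 − 5.3 = 0.6
x=3: ŷ = -2.1 + 3.7·3 = 9; e = 8.3 − 9 = -0.7
x=4: ŷ = -2.1 + 3.7·4 = 12.7; e = 12.3 − 12.7 = -0.4
x=5: ŷ = -2.1 + 3.7·5 = 16.4; e = 16.9 − 16.4 = 0.5

0.6, -0.7, -0.4, 0.5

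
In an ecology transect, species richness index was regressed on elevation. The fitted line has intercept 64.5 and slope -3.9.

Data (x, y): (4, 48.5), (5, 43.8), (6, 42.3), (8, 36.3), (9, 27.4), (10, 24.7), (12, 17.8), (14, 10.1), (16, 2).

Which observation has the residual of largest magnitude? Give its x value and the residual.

x=4: ŷ = 64.5 − 3.9·4 = 48.9; e = 48.5 − 48.9 = -0.4
x=5: ŷ = 64.5 − 3.9·5 = 45; e = 43.8 − 45 = -1.2
x=6: ŷ = 64.5 − 3.9·6 = 41.1; e = 42.3 − 41.1 = 1.2
x=8: ŷ = 64.5 − 3.9·8 = 33.3; e = 36.3 − 33.3 = 3
x=9: ŷ = 64.5 − 3.9·9 = 29.4; e = 27.4 − 29.4 = -2
x=10: ŷ = 64.5 − 3.9·10 = 25.5; e = 24.7 − 25.5 = -0.8
x=12: ŷ = 64.5 − 3.9·12 = 17.7; e = 17.8 − 17.7 = 0.1
x=14: ŷ = 64.5 − 3.9·14 = 9.9; e = 10.1 − 9.9 = 0.2
x=16: ŷ = 64.5 − 3.9·16 = 2.1; e = 2 − 2.1 = -0.1
Largest |e| is 3 at x = 8, residual 3.

x = 8, e = 3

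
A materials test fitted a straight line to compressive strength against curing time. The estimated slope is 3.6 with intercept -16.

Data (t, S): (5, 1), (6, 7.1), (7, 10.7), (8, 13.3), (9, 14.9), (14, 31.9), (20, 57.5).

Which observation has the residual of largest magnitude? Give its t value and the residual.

t = 14, e = -2.5

t=5: Ŝ = -16 + 3.6·5 = 2; e = 1 − 2 = -1
t=6: Ŝ = -16 + 3.6·6 = 5.6; e = 7.1 − 5.6 = 1.5
t=7: Ŝ = -16 + 3.6·7 = 9.2; e = 10.7 − 9.2 = 1.5
t=8: Ŝ = -16 + 3.6·8 = 12.8; e = 13.3 − 12.8 = 0.5
t=9: Ŝ = -16 + 3.6·9 = 16.4; e = 14.9 − 16.4 = -1.5
t=14: Ŝ = -16 + 3.6·14 = 34.4; e = 31.9 − 34.4 = -2.5
t=20: Ŝ = -16 + 3.6·20 = 56; e = 57.5 − 56 = 1.5
Largest |e| is 2.5 at t = 14, residual -2.5.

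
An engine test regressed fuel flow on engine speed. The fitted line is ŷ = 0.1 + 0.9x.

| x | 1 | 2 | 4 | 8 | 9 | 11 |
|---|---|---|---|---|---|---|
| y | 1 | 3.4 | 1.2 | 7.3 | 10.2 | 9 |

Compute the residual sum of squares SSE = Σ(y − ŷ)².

x=1: ŷ = 0.1 + 0.9·1 = 1; r = 1 − 1 = 0
x=2: ŷ = 0.1 + 0.9·2 = 1.9; r = 3.4 − 1.9 = 1.5
x=4: ŷ = 0.1 + 0.9·4 = 3.7; r = 1.2 − 3.7 = -2.5
x=8: ŷ = 0.1 + 0.9·8 = 7.3; r = 7.3 − 7.3 = 0
x=9: ŷ = 0.1 + 0.9·9 = 8.2; r = 10.2 − 8.2 = 2
x=11: ŷ = 0.1 + 0.9·11 = 10; r = 9 − 10 = -1
SSE = 0 + 2.25 + 6.25 + 0 + 4 + 1 = 13.5

SSE = 13.5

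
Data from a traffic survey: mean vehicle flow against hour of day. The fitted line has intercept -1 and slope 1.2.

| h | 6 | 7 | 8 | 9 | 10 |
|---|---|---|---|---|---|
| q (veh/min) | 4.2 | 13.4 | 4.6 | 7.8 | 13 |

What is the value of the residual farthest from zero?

e = 6

h=6: ŷ = -1 + 1.2·6 = 6.2; e = 4.2 − 6.2 = -2
h=7: ŷ = -1 + 1.2·7 = 7.4; e = 13.4 − 7.4 = 6
h=8: ŷ = -1 + 1.2·8 = 8.6; e = 4.6 − 8.6 = -4
h=9: ŷ = -1 + 1.2·9 = 9.8; e = 7.8 − 9.8 = -2
h=10: ŷ = -1 + 1.2·10 = 11; e = 13 − 11 = 2
Largest |e| is 6 at h = 7, residual 6.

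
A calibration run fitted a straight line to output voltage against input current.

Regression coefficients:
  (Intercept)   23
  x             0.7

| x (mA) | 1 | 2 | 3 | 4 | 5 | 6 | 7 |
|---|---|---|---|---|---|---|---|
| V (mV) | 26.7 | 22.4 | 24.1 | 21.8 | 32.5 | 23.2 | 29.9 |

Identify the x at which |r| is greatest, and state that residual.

x=1: V̂ = 23 + 0.7·1 = 23.7; r = 26.7 − 23.7 = 3
x=2: V̂ = 23 + 0.7·2 = 24.4; r = 22.4 − 24.4 = -2
x=3: V̂ = 23 + 0.7·3 = 25.1; r = 24.1 − 25.1 = -1
x=4: V̂ = 23 + 0.7·4 = 25.8; r = 21.8 − 25.8 = -4
x=5: V̂ = 23 + 0.7·5 = 26.5; r = 32.5 − 26.5 = 6
x=6: V̂ = 23 + 0.7·6 = 27.2; r = 23.2 − 27.2 = -4
x=7: V̂ = 23 + 0.7·7 = 27.9; r = 29.9 − 27.9 = 2
Largest |r| is 6 at x = 5, residual 6.

x = 5, r = 6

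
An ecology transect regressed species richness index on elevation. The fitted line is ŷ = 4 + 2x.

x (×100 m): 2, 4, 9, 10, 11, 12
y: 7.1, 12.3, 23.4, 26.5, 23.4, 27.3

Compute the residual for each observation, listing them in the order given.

x=2: ŷ = 4 + 2·2 = 8; e = 7.1 − 8 = -0.9
x=4: ŷ = 4 + 2·4 = 12; e = 12.3 − 12 = 0.3
x=9: ŷ = 4 + 2·9 = 22; e = 23.4 − 22 = 1.4
x=10: ŷ = 4 + 2·10 = 24; e = 26.5 − 24 = 2.5
x=11: ŷ = 4 + 2·11 = 26; e = 23.4 − 26 = -2.6
x=12: ŷ = 4 + 2·12 = 28; e = 27.3 − 28 = -0.7

-0.9, 0.3, 1.4, 2.5, -2.6, -0.7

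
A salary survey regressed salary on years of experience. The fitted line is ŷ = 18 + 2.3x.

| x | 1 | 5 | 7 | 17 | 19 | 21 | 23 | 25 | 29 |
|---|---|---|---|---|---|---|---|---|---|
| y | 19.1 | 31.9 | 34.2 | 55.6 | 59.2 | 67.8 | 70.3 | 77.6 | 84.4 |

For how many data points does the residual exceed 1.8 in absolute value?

x=1: ŷ = 18 + 2.3·1 = 20.3; r = 19.1 − 20.3 = -1.2
x=5: ŷ = 18 + 2.3·5 = 29.5; r = 31.9 − 29.5 = 2.4
x=7: ŷ = 18 + 2.3·7 = 34.1; r = 34.2 − 34.1 = 0.1
x=17: ŷ = 18 + 2.3·17 = 57.1; r = 55.6 − 57.1 = -1.5
x=19: ŷ = 18 + 2.3·19 = 61.7; r = 59.2 − 61.7 = -2.5
x=21: ŷ = 18 + 2.3·21 = 66.3; r = 67.8 − 66.3 = 1.5
x=23: ŷ = 18 + 2.3·23 = 70.9; r = 70.3 − 70.9 = -0.6
x=25: ŷ = 18 + 2.3·25 = 75.5; r = 77.6 − 75.5 = 2.1
x=29: ŷ = 18 + 2.3·29 = 84.7; r = 84.4 − 84.7 = -0.3
|r| > 1.8: x=5 (|r|=2.4), x=19 (|r|=2.5), x=25 (|r|=2.1) → 3

3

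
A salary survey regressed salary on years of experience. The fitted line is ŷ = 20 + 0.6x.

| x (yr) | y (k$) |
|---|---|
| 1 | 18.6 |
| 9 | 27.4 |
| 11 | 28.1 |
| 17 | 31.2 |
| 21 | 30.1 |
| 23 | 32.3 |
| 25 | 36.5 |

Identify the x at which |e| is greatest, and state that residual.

x=1: ŷ = 20 + 0.6·1 = 20.6; e = 18.6 − 20.6 = -2
x=9: ŷ = 20 + 0.6·9 = 25.4; e = 27.4 − 25.4 = 2
x=11: ŷ = 20 + 0.6·11 = 26.6; e = 28.1 − 26.6 = 1.5
x=17: ŷ = 20 + 0.6·17 = 30.2; e = 31.2 − 30.2 = 1
x=21: ŷ = 20 + 0.6·21 = 32.6; e = 30.1 − 32.6 = -2.5
x=23: ŷ = 20 + 0.6·23 = 33.8; e = 32.3 − 33.8 = -1.5
x=25: ŷ = 20 + 0.6·25 = 35; e = 36.5 − 35 = 1.5
Largest |e| is 2.5 at x = 21, residual -2.5.

x = 21, e = -2.5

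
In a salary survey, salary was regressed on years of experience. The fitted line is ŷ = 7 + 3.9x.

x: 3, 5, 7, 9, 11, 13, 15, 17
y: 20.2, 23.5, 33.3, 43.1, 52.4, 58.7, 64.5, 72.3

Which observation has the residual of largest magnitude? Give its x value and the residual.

x=3: ŷ = 7 + 3.9·3 = 18.7; e = 20.2 − 18.7 = 1.5
x=5: ŷ = 7 + 3.9·5 = 26.5; e = 23.5 − 26.5 = -3
x=7: ŷ = 7 + 3.9·7 = 34.3; e = 33.3 − 34.3 = -1
x=9: ŷ = 7 + 3.9·9 = 42.1; e = 43.1 − 42.1 = 1
x=11: ŷ = 7 + 3.9·11 = 49.9; e = 52.4 − 49.9 = 2.5
x=13: ŷ = 7 + 3.9·13 = 57.7; e = 58.7 − 57.7 = 1
x=15: ŷ = 7 + 3.9·15 = 65.5; e = 64.5 − 65.5 = -1
x=17: ŷ = 7 + 3.9·17 = 73.3; e = 72.3 − 73.3 = -1
Largest |e| is 3 at x = 5, residual -3.

x = 5, e = -3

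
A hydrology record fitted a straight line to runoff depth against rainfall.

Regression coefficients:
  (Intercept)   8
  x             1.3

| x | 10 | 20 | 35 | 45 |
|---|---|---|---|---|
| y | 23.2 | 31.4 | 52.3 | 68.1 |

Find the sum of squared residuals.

SSE = 15.6

x=10: ŷ = 8 + 1.3·10 = 21; r = 23.2 − 21 = 2.2
x=20: ŷ = 8 + 1.3·20 = 34; r = 31.4 − 34 = -2.6
x=35: ŷ = 8 + 1.3·35 = 53.5; r = 52.3 − 53.5 = -1.2
x=45: ŷ = 8 + 1.3·45 = 66.5; r = 68.1 − 66.5 = 1.6
SSE = 4.84 + 6.76 + 1.44 + 2.56 = 15.6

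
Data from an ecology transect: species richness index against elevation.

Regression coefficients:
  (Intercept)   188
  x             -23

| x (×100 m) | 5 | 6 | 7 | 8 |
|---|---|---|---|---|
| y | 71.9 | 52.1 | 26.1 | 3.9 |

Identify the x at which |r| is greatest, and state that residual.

x=5: ŷ = 188 − 23·5 = 73; r = 71.9 − 73 = -1.1
x=6: ŷ = 188 − 23·6 = 50; r = 52.1 − 50 = 2.1
x=7: ŷ = 188 − 23·7 = 27; r = 26.1 − 27 = -0.9
x=8: ŷ = 188 − 23·8 = 4; r = 3.9 − 4 = -0.1
Largest |r| is 2.1 at x = 6, residual 2.1.

x = 6, r = 2.1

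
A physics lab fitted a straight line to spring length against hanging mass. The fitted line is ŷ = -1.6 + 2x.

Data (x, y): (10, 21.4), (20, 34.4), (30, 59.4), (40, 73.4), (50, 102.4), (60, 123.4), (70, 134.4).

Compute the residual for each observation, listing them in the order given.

x=10: ŷ = -1.6 + 2·10 = 18.4; e = 21.4 − 18.4 = 3
x=20: ŷ = -1.6 + 2·20 = 38.4; e = 34.4 − 38.4 = -4
x=30: ŷ = -1.6 + 2·30 = 58.4; e = 59.4 − 58.4 = 1
x=40: ŷ = -1.6 + 2·40 = 78.4; e = 73.4 − 78.4 = -5
x=50: ŷ = -1.6 + 2·50 = 98.4; e = 102.4 − 98.4 = 4
x=60: ŷ = -1.6 + 2·60 = 118.4; e = 123.4 − 118.4 = 5
x=70: ŷ = -1.6 + 2·70 = 138.4; e = 134.4 − 138.4 = -4

3, -4, 1, -5, 4, 5, -4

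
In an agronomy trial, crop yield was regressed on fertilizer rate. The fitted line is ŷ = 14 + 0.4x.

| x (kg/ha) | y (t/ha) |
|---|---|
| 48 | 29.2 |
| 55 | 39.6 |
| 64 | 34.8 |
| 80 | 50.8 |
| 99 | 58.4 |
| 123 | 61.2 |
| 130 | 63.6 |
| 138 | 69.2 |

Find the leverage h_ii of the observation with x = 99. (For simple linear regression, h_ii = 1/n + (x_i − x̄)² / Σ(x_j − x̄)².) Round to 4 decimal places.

x̄ = (48 + 55 + 64 + 80 + 99 + 123 + 130 + 138)/8 = 92.125
Σ(x − x̄)² = 1947.02 + 1378.27 + 791.016 + 147.016 + 47.2656 + 953.266 + 1434.52 + 2104.52 = 8802.88
h = 1/8 + (6.875)²/8802.88 = 0.125 + 0.00536934 = 0.1304

h = 0.1304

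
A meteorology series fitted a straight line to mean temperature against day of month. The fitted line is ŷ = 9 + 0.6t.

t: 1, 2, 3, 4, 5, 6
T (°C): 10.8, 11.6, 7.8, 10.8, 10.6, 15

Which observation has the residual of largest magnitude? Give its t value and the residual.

t=1: ŷ = 9 + 0.6·1 = 9.6; r = 10.8 − 9.6 = 1.2
t=2: ŷ = 9 + 0.6·2 = 10.2; r = 11.6 − 10.2 = 1.4
t=3: ŷ = 9 + 0.6·3 = 10.8; r = 7.8 − 10.8 = -3
t=4: ŷ = 9 + 0.6·4 = 11.4; r = 10.8 − 11.4 = -0.6
t=5: ŷ = 9 + 0.6·5 = 12; r = 10.6 − 12 = -1.4
t=6: ŷ = 9 + 0.6·6 = 12.6; r = 15 − 12.6 = 2.4
Largest |r| is 3 at t = 3, residual -3.

t = 3, r = -3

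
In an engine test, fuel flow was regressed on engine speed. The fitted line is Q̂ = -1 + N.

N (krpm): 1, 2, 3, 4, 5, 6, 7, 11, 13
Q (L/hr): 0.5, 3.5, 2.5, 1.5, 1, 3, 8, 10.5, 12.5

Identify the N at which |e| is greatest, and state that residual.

N=1: Q̂ = -1 + 1 = 0; e = 0.5 − 0 = 0.5
N=2: Q̂ = -1 + 2 = 1; e = 3.5 − 1 = 2.5
N=3: Q̂ = -1 + 3 = 2; e = 2.5 − 2 = 0.5
N=4: Q̂ = -1 + 4 = 3; e = 1.5 − 3 = -1.5
N=5: Q̂ = -1 + 5 = 4; e = 1 − 4 = -3
N=6: Q̂ = -1 + 6 = 5; e = 3 − 5 = -2
N=7: Q̂ = -1 + 7 = 6; e = 8 − 6 = 2
N=11: Q̂ = -1 + 11 = 10; e = 10.5 − 10 = 0.5
N=13: Q̂ = -1 + 13 = 12; e = 12.5 − 12 = 0.5
Largest |e| is 3 at N = 5, residual -3.

N = 5, e = -3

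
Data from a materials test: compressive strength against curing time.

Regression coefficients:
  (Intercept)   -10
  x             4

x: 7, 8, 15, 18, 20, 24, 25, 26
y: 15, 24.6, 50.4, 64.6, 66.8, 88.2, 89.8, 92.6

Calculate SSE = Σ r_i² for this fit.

x=7: ŷ = -10 + 4·7 = 18; r = 15 − 18 = -3
x=8: ŷ = -10 + 4·8 = 22; r = 24.6 − 22 = 2.6
x=15: ŷ = -10 + 4·15 = 50; r = 50.4 − 50 = 0.4
x=18: ŷ = -10 + 4·18 = 62; r = 64.6 − 62 = 2.6
x=20: ŷ = -10 + 4·20 = 70; r = 66.8 − 70 = -3.2
x=24: ŷ = -10 + 4·24 = 86; r = 88.2 − 86 = 2.2
x=25: ŷ = -10 + 4·25 = 90; r = 89.8 − 90 = -0.2
x=26: ŷ = -10 + 4·26 = 94; r = 92.6 − 94 = -1.4
SSE = 9 + 6.76 + 0.16 + 6.76 + 10.24 + 4.84 + 0.04 + 1.96 = 39.76

SSE = 39.76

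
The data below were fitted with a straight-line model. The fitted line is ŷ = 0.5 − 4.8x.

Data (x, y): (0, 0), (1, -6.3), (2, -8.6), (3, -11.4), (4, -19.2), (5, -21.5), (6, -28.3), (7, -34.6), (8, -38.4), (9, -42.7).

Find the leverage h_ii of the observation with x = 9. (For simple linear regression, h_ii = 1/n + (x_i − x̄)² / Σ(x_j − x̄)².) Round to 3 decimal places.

x̄ = (0 + 1 + 2 + 3 + 4 + 5 + 6 + 7 + 8 + 9)/10 = 4.5
Σ(x − x̄)² = 20.25 + 12.25 + 6.25 + 2.25 + 0.25 + 0.25 + 2.25 + 6.25 + 12.25 + 20.25 = 82.5
h = 1/10 + (4.5)²/82.5 = 0.1 + 0.245455 = 0.345

h = 0.345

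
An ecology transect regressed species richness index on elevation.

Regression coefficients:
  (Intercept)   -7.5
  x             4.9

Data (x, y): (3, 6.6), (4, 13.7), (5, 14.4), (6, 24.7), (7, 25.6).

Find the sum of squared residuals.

SSE = 18.96

x=3: ŷ = -7.5 + 4.9·3 = 7.2; e = 6.6 − 7.2 = -0.6
x=4: ŷ = -7.5 + 4.9·4 = 12.1; e = 13.7 − 12.1 = 1.6
x=5: ŷ = -7.5 + 4.9·5 = 17; e = 14.4 − 17 = -2.6
x=6: ŷ = -7.5 + 4.9·6 = 21.9; e = 24.7 − 21.9 = 2.8
x=7: ŷ = -7.5 + 4.9·7 = 26.8; e = 25.6 − 26.8 = -1.2
SSE = 0.36 + 2.56 + 6.76 + 7.84 + 1.44 = 18.96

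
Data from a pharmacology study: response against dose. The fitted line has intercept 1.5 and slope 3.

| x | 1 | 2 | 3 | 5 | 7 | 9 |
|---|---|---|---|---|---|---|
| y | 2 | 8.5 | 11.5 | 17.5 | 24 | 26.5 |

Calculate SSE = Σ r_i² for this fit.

x=1: ŷ = 1.5 + 3·1 = 4.5; r = 2 − 4.5 = -2.5
x=2: ŷ = 1.5 + 3·2 = 7.5; r = 8.5 − 7.5 = 1
x=3: ŷ = 1.5 + 3·3 = 10.5; r = 11.5 − 10.5 = 1
x=5: ŷ = 1.5 + 3·5 = 16.5; r = 17.5 − 16.5 = 1
x=7: ŷ = 1.5 + 3·7 = 22.5; r = 24 − 22.5 = 1.5
x=9: ŷ = 1.5 + 3·9 = 28.5; r = 26.5 − 28.5 = -2
SSE = 6.25 + 1 + 1 + 1 + 2.25 + 4 = 15.5

SSE = 15.5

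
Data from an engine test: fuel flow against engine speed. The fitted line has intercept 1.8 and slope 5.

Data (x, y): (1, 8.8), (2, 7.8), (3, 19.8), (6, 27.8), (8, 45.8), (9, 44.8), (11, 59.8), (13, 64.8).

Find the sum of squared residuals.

x=1: ŷ = 1.8 + 5·1 = 6.8; r = 8.8 − 6.8 = 2
x=2: ŷ = 1.8 + 5·2 = 11.8; r = 7.8 − 11.8 = -4
x=3: ŷ = 1.8 + 5·3 = 16.8; r = 19.8 − 16.8 = 3
x=6: ŷ = 1.8 + 5·6 = 31.8; r = 27.8 − 31.8 = -4
x=8: ŷ = 1.8 + 5·8 = 41.8; r = 45.8 − 41.8 = 4
x=9: ŷ = 1.8 + 5·9 = 46.8; r = 44.8 − 46.8 = -2
x=11: ŷ = 1.8 + 5·11 = 56.8; r = 59.8 − 56.8 = 3
x=13: ŷ = 1.8 + 5·13 = 66.8; r = 64.8 − 66.8 = -2
SSE = 4 + 16 + 9 + 16 + 16 + 4 + 9 + 4 = 78

SSE = 78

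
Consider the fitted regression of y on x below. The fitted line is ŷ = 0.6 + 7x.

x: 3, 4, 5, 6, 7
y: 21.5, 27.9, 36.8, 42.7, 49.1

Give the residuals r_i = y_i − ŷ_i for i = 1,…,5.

-0.1, -0.7, 1.2, 0.1, -0.5

x=3: ŷ = 0.6 + 7·3 = 21.6; r = 21.5 − 21.6 = -0.1
x=4: ŷ = 0.6 + 7·4 = 28.6; r = 27.9 − 28.6 = -0.7
x=5: ŷ = 0.6 + 7·5 = 35.6; r = 36.8 − 35.6 = 1.2
x=6: ŷ = 0.6 + 7·6 = 42.6; r = 42.7 − 42.6 = 0.1
x=7: ŷ = 0.6 + 7·7 = 49.6; r = 49.1 − 49.6 = -0.5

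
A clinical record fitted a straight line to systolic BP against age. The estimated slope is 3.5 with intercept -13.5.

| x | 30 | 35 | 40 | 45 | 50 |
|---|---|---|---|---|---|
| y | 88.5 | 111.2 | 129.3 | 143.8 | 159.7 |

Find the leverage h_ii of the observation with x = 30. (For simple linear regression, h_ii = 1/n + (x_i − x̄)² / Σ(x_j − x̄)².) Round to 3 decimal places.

x̄ = (30 + 35 + 40 + 45 + 50)/5 = 40
Σ(x − x̄)² = 100 + 25 + 0 + 25 + 100 = 250
h = 1/5 + (-10)²/250 = 0.2 + 0.4 = 0.600

h = 0.600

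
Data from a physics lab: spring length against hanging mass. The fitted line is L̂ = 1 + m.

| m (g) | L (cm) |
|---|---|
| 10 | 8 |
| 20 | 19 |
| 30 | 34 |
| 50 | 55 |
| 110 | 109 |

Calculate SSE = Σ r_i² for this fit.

m=10: L̂ = 1 + 10 = 11; r = 8 − 11 = -3
m=20: L̂ = 1 + 20 = 21; r = 19 − 21 = -2
m=30: L̂ = 1 + 30 = 31; r = 34 − 31 = 3
m=50: L̂ = 1 + 50 = 51; r = 55 − 51 = 4
m=110: L̂ = 1 + 110 = 111; r = 109 − 111 = -2
SSE = 9 + 4 + 9 + 16 + 4 = 42

SSE = 42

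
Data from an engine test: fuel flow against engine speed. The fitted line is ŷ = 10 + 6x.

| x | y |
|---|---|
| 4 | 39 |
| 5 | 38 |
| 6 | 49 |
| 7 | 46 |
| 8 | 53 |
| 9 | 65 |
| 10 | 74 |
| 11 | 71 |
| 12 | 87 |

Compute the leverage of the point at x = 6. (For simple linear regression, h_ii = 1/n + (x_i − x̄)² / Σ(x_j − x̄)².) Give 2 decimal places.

h = 0.18

x̄ = (4 + 5 + 6 + 7 + 8 + 9 + 10 + 11 + 12)/9 = 8
Σ(x − x̄)² = 16 + 9 + 4 + 1 + 0 + 1 + 4 + 9 + 16 = 60
h = 1/9 + (-2)²/60 = 0.111111 + 0.0666667 = 0.18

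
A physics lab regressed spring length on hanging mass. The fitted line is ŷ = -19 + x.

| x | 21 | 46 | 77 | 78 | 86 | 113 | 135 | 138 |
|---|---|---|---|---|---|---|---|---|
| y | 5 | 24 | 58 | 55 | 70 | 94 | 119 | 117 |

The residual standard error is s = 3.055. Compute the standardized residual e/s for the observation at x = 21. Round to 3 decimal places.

ŷ = -19 + 21 = 2
e = 5 − 2 = 3
e/s = 3 / 3.055 = 0.982

0.982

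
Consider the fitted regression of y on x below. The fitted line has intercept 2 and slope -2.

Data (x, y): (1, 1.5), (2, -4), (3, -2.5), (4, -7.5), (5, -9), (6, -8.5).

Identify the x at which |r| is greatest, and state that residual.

x=1: ŷ = 2 − 2·1 = 0; r = 1.5 − 0 = 1.5
x=2: ŷ = 2 − 2·2 = -2; r = -4 − (-2) = -2
x=3: ŷ = 2 − 2·3 = -4; r = -2.5 − (-4) = 1.5
x=4: ŷ = 2 − 2·4 = -6; r = -7.5 − (-6) = -1.5
x=5: ŷ = 2 − 2·5 = -8; r = -9 − (-8) = -1
x=6: ŷ = 2 − 2·6 = -10; r = -8.5 − (-10) = 1.5
Largest |r| is 2 at x = 2, residual -2.

x = 2, r = -2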